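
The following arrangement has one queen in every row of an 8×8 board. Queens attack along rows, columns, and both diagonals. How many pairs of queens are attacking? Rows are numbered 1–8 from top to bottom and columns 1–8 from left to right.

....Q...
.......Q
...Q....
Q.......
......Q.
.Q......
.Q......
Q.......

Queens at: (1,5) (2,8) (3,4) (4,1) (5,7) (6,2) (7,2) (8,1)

Same column: (4,1)–(8,1) (column 1); (6,2)–(7,2) (column 2).
Same diagonal: (7,2)–(8,1) (|7−8| = |2−1| = 1).
Total attacking pairs: 3.

3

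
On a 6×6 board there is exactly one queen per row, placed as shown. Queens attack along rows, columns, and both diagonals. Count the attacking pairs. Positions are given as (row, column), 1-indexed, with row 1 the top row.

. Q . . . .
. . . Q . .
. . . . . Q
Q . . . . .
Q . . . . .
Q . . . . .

Same column: (4,1)–(5,1) (column 1); (4,1)–(6,1) (column 1); (5,1)–(6,1) (column 1).
Same diagonal: (2,4)–(5,1) (|2−5| = |4−1| = 3).
Total attacking pairs: 4.

4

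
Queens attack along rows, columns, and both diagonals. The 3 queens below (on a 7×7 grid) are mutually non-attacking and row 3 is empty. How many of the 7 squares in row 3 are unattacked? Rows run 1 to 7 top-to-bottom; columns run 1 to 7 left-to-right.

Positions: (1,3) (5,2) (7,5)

(1,3) attacks row 3 at column 3 and diagonals 1, 5.
(5,2) attacks row 3 at column 2 and diagonals 4.
(7,5) attacks row 3 at column 5 and diagonals 1.
Attacked columns: {1, 2, 3, 4, 5}. Safe: {6, 7}.

2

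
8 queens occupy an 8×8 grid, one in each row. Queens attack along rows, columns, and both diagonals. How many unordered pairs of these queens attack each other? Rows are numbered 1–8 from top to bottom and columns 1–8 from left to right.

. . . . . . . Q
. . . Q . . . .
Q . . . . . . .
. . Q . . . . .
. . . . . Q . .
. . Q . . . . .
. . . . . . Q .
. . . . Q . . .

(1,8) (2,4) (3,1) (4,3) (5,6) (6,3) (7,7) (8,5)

3

Same column: (4,3)–(6,3) (column 3).
Same diagonal: (1,8)–(6,3) (|1−6| = |8−3| = 5); (6,3)–(8,5) (|6−8| = |3−5| = 2).
Total attacking pairs: 3.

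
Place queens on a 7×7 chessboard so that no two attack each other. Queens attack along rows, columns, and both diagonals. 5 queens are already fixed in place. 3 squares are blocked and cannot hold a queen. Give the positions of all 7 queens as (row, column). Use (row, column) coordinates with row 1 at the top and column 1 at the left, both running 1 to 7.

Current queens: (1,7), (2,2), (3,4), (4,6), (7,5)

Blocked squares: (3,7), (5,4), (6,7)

Row 5: attacked by (1,7)→{3,7}; (2,2)→{2,5}; (3,4)→{2,4,6}; (4,6)→{5,6,7}; (7,5)→{3,5,7}. Blocked: 4. Safe: 1. Place at column 1.
Row 6: attacked by (1,7)→{2,7}; (2,2)→{2,6}; (3,4)→{1,4,7}; (4,6)→{4,6}; (5,1)→{1,2}; (7,5)→{4,5,6}. Blocked: 7. Safe: 3. Place at column 3.
Columns [7, 2, 4, 6, 1, 3, 5], r−c [-6, 0, -1, -2, 4, 3, 2], r+c [8, 4, 7, 10, 6, 9, 12] are all distinct, so no two queens attack.

(1,7) (2,2) (3,4) (4,6) (5,1) (6,3) (7,5)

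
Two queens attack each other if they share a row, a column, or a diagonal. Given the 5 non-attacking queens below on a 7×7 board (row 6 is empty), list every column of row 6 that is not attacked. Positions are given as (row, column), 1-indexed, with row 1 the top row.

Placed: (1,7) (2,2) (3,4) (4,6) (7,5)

columns 3

(1,7) attacks row 6 at column 7 and diagonals 2.
(2,2) attacks row 6 at column 2 and diagonals 6.
(3,4) attacks row 6 at column 4 and diagonals 1, 7.
(4,6) attacks row 6 at column 6 and diagonals 4.
(7,5) attacks row 6 at column 5 and diagonals 4, 6.
Attacked columns: {1, 2, 4, 5, 6, 7}. Safe: {3}.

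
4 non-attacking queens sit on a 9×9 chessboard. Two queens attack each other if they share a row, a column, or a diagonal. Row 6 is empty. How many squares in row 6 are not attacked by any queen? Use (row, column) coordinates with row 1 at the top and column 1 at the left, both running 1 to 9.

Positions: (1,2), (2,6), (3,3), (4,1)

4

(1,2) attacks row 6 at column 2 and diagonals 7.
(2,6) attacks row 6 at column 6 and diagonals 2.
(3,3) attacks row 6 at column 3 and diagonals 6.
(4,1) attacks row 6 at column 1 and diagonals 3.
Attacked columns: {1, 2, 3, 6, 7}. Safe: {4, 5, 8, 9}.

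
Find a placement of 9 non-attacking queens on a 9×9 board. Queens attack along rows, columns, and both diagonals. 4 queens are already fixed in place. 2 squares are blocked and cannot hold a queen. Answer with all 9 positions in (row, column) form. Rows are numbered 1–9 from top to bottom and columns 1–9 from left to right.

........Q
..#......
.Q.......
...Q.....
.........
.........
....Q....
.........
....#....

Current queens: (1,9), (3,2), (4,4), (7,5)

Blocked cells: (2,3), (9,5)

Row 2: attacked by (1,9)→{8,9}; (3,2)→{1,2,3}; (4,4)→{2,4,6}; (7,5)→{5}. Blocked: 3. Safe: 7. Place at column 7.
Row 5: attacked by (1,9)→{5,9}; (2,7)→{4,7}; (3,2)→{2,4}; (4,4)→{3,4,5}; (7,5)→{3,5,7}. Safe: 1, 6, 8. Place at column 1.
Row 6: attacked by (1,9)→{4,9}; (2,7)→{3,7}; (3,2)→{2,5}; (4,4)→{2,4,6}; (5,1)→{1,2}; (7,5)→{4,5,6}. Safe: 8. Place at column 8.
Row 8: attacked by (1,9)→{2,9}; (2,7)→{1,7}; (3,2)→{2,7}; (4,4)→{4,8}; (5,1)→{1,4}; (6,8)→{6,8}; (7,5)→{4,5,6}. Safe: 3. Place at column 3.
Row 9: attacked by (1,9)→{1,9}; (2,7)→{7}; (3,2)→{2,8}; (4,4)→{4,9}; (5,1)→{1,5}; (6,8)→{5,8}; (7,5)→{3,5,7}; (8,3)→{2,3,4}. Blocked: 5. Safe: 6. Place at column 6.
Columns [9, 7, 2, 4, 1, 8, 5, 3, 6], r−c [-8, -5, 1, 0, 4, -2, 2, 5, 3], r+c [10, 9, 5, 8, 6, 14, 12, 11, 15] are all distinct, so no two queens attack.

(1,9) (2,7) (3,2) (4,4) (5,1) (6,8) (7,5) (8,3) (9,6)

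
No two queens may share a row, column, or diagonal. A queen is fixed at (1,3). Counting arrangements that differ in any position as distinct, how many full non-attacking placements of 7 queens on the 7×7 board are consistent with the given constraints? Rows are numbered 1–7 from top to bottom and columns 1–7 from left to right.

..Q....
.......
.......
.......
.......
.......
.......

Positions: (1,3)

6

Branch on row 2: col 1 → 2; col 5 → 1; col 6 → 1; col 7 → 2.
Sum: 2 + 1 + 1 + 2 = 6.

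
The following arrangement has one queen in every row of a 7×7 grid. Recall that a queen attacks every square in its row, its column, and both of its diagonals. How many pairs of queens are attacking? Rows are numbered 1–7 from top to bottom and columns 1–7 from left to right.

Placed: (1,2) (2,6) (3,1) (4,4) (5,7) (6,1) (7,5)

Same column: (3,1)–(6,1) (column 1).
Same diagonal: (2,6)–(4,4) (|2−4| = |6−4| = 2); (3,1)–(7,5) (|3−7| = |1−5| = 4); (5,7)–(7,5) (|5−7| = |7−5| = 2).
Total attacking pairs: 4.

4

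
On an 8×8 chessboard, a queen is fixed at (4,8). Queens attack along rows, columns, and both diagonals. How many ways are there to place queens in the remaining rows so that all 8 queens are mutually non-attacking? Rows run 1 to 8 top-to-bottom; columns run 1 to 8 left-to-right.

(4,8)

18

Branch on row 1: col 1 → 1; col 2 → 2; col 3 → 4; col 4 → 5; col 6 → 4; col 7 → 2.
Sum: 1 + 2 + 4 + 5 + 4 + 2 = 18.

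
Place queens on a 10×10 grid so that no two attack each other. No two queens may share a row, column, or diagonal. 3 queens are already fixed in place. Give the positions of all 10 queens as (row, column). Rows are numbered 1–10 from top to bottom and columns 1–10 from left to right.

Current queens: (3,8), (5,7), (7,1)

Row 1: attacked by (3,8)→{6,8,10}; (5,7)→{3,7}; (7,1)→{1,7}. Safe: 2, 4, 5, 9. Place at column 5.
Row 2: attacked by (1,5)→{4,5,6}; (3,8)→{7,8,9}; (5,7)→{4,7,10}; (7,1)→{1,6}. Safe: 2, 3. Place at column 2.
Row 4: attacked by (1,5)→{2,5,8}; (2,2)→{2,4}; (3,8)→{7,8,9}; (5,7)→{6,7,8}; (7,1)→{1,4}. Safe: 3, 10. Place at column 10.
Row 6: attacked by (1,5)→{5,10}; (2,2)→{2,6}; (3,8)→{5,8}; (4,10)→{8,10}; (5,7)→{6,7,8}; (7,1)→{1,2}. Safe: 3, 4, 9. Place at column 4.
Row 8: attacked by (1,5)→{5}; (2,2)→{2,8}; (3,8)→{3,8}; (4,10)→{6,10}; (5,7)→{4,7,10}; (6,4)→{2,4,6}; (7,1)→{1,2}. Safe: 9. Place at column 9.
Row 9: attacked by (1,5)→{5}; (2,2)→{2,9}; (3,8)→{2,8}; (4,10)→{5,10}; (5,7)→{3,7}; (6,4)→{1,4,7}; (7,1)→{1,3}; (8,9)→{8,9,10}. Safe: 6. Place at column 6.
Row 10: attacked by (1,5)→{5}; (2,2)→{2,10}; (3,8)→{1,8}; (4,10)→{4,10}; (5,7)→{2,7}; (6,4)→{4,8}; (7,1)→{1,4}; (8,9)→{7,9}; (9,6)→{5,6,7}. Safe: 3. Place at column 3.
Columns [5, 2, 8, 10, 7, 4, 1, 9, 6, 3], r−c [-4, 0, -5, -6, -2, 2, 6, -1, 3, 7], r+c [6, 4, 11, 14, 12, 10, 8, 17, 15, 13] are all distinct, so no two queens attack.

(1,5) (2,2) (3,8) (4,10) (5,7) (6,4) (7,1) (8,9) (9,6) (10,3)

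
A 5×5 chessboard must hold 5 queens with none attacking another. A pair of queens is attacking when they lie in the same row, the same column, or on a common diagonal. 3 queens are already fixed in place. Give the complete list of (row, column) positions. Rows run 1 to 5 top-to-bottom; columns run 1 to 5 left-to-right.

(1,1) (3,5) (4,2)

Row 2: attacked by (1,1)→{1,2}; (3,5)→{4,5}; (4,2)→{2,4}. Safe: 3. Place at column 3.
Row 5: attacked by (1,1)→{1,5}; (2,3)→{3}; (3,5)→{3,5}; (4,2)→{1,2,3}. Safe: 4. Place at column 4.
Columns [1, 3, 5, 2, 4], r−c [0, -1, -2, 2, 1], r+c [2, 5, 8, 6, 9] are all distinct, so no two queens attack.

(1,1) (2,3) (3,5) (4,2) (5,4)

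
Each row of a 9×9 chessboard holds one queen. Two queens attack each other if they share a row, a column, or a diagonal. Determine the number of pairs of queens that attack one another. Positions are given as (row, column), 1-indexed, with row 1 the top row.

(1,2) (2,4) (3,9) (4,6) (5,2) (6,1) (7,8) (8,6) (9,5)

Same column: (1,2)–(5,2) (column 2); (4,6)–(8,6) (column 6).
Same diagonal: (1,2)–(7,8) (|1−7| = |2−8| = 6); (2,4)–(4,6) (|2−4| = |4−6| = 2); (5,2)–(6,1) (|5−6| = |2−1| = 1); (8,6)–(9,5) (|8−9| = |6−5| = 1).
Total attacking pairs: 6.

6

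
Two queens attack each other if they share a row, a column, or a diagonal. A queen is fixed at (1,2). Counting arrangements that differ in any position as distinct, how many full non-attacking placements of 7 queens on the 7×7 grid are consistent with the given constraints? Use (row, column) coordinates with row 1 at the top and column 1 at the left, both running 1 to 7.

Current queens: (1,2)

Branch on row 2: col 4 → 2; col 5 → 3; col 6 → 1; col 7 → 1.
Sum: 2 + 3 + 1 + 1 = 7.

7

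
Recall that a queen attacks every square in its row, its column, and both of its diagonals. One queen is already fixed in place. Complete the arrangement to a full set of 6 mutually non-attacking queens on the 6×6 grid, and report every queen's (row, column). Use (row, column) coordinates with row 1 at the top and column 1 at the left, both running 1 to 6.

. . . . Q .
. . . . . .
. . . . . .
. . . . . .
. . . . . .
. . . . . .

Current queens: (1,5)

(1,5) (2,3) (3,1) (4,6) (5,4) (6,2)

Row 2: attacked by (1,5)→{4,5,6}. Safe: 1, 2, 3. Place at column 3.
Row 3: attacked by (1,5)→{3,5}; (2,3)→{2,3,4}. Safe: 1, 6. Place at column 1.
Row 4: attacked by (1,5)→{2,5}; (2,3)→{1,3,5}; (3,1)→{1,2}. Safe: 4, 6. Place at column 6.
Row 5: attacked by (1,5)→{1,5}; (2,3)→{3,6}; (3,1)→{1,3}; (4,6)→{5,6}. Safe: 2, 4. Place at column 4.
Row 6: attacked by (1,5)→{5}; (2,3)→{3}; (3,1)→{1,4}; (4,6)→{4,6}; (5,4)→{3,4,5}. Safe: 2. Place at column 2.
Columns [5, 3, 1, 6, 4, 2], r−c [-4, -1, 2, -2, 1, 4], r+c [6, 5, 4, 10, 9, 8] are all distinct, so no two queens attack.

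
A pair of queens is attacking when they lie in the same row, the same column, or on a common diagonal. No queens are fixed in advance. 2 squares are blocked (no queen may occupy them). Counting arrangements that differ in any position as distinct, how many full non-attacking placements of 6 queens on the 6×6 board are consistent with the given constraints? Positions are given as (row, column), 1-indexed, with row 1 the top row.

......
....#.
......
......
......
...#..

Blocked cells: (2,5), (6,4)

3

Branch on row 1: col 1 → 0; col 2 → 1; col 3 → 0; col 4 → 1; col 5 → 1; col 6 → 0.
Sum: 0 + 1 + 0 + 1 + 1 + 0 = 3.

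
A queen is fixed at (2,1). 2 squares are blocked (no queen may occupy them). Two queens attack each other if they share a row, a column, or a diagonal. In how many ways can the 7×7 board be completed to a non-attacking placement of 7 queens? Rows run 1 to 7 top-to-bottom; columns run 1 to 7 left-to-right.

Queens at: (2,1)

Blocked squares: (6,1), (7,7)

6

Branch on row 1: col 3 → 2; col 4 → 1; col 5 → 2; col 6 → 1; col 7 → 0.
Sum: 2 + 1 + 2 + 1 + 0 = 6.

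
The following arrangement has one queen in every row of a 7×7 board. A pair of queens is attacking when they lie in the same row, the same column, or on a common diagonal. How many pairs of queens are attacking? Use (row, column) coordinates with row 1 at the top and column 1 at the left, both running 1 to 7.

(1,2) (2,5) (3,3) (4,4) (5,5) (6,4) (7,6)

6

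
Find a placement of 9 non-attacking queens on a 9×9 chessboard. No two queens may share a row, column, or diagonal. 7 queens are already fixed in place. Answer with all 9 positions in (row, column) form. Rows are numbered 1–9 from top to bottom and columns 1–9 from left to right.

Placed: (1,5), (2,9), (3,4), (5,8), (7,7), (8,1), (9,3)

(1,5) (2,9) (3,4) (4,6) (5,8) (6,2) (7,7) (8,1) (9,3)

Row 4: attacked by (1,5)→{2,5,8}; (2,9)→{7,9}; (3,4)→{3,4,5}; (5,8)→{7,8,9}; (7,7)→{4,7}; (8,1)→{1,5}; (9,3)→{3,8}. Safe: 6. Place at column 6.
Row 6: attacked by (1,5)→{5}; (2,9)→{5,9}; (3,4)→{1,4,7}; (4,6)→{4,6,8}; (5,8)→{7,8,9}; (7,7)→{6,7,8}; (8,1)→{1,3}; (9,3)→{3,6}. Safe: 2. Place at column 2.
Columns [5, 9, 4, 6, 8, 2, 7, 1, 3], r−c [-4, -7, -1, -2, -3, 4, 0, 7, 6], r+c [6, 11, 7, 10, 13, 8, 14, 9, 12] are all distinct, so no two queens attack.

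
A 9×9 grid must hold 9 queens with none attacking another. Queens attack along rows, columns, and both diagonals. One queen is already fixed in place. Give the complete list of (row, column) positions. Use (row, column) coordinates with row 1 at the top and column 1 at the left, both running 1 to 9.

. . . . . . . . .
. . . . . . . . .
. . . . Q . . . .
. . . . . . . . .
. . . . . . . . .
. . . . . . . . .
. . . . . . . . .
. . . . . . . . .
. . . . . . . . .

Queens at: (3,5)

(1,6) (2,8) (3,5) (4,2) (5,9) (6,7) (7,4) (8,1) (9,3)

Row 1: attacked by (3,5)→{3,5,7}. Safe: 1, 2, 4, 6, 8, 9. Place at column 6.
Row 2: attacked by (1,6)→{5,6,7}; (3,5)→{4,5,6}. Safe: 1, 2, 3, 8, 9. Place at column 8.
Row 4: attacked by (1,6)→{3,6,9}; (2,8)→{6,8}; (3,5)→{4,5,6}. Safe: 1, 2, 7. Place at column 2.
Row 5: attacked by (1,6)→{2,6}; (2,8)→{5,8}; (3,5)→{3,5,7}; (4,2)→{1,2,3}. Safe: 4, 9. Place at column 9.
Row 6: attacked by (1,6)→{1,6}; (2,8)→{4,8}; (3,5)→{2,5,8}; (4,2)→{2,4}; (5,9)→{8,9}. Safe: 3, 7. Place at column 7.
Row 7: attacked by (1,6)→{6}; (2,8)→{3,8}; (3,5)→{1,5,9}; (4,2)→{2,5}; (5,9)→{7,9}; (6,7)→{6,7,8}. Safe: 4. Place at column 4.
Row 8: attacked by (1,6)→{6}; (2,8)→{2,8}; (3,5)→{5}; (4,2)→{2,6}; (5,9)→{6,9}; (6,7)→{5,7,9}; (7,4)→{3,4,5}. Safe: 1. Place at column 1.
Row 9: attacked by (1,6)→{6}; (2,8)→{1,8}; (3,5)→{5}; (4,2)→{2,7}; (5,9)→{5,9}; (6,7)→{4,7}; (7,4)→{2,4,6}; (8,1)→{1,2}. Safe: 3. Place at column 3.
Columns [6, 8, 5, 2, 9, 7, 4, 1, 3], r−c [-5, -6, -2, 2, -4, -1, 3, 7, 6], r+c [7, 10, 8, 6, 14, 13, 11, 9, 12] are all distinct, so no two queens attack.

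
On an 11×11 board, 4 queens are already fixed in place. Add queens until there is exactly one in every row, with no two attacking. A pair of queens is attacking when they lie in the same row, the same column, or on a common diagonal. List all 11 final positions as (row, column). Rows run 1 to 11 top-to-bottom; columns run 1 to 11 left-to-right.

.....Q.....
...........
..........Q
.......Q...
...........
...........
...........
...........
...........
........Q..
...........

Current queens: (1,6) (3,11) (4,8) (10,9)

Row 2: attacked by (1,6)→{5,6,7}; (3,11)→{10,11}; (4,8)→{6,8,10}; (10,9)→{1,9}. Safe: 2, 3, 4. Place at column 2.
Row 5: attacked by (1,6)→{2,6,10}; (2,2)→{2,5}; (3,11)→{9,11}; (4,8)→{7,8,9}; (10,9)→{4,9}. Safe: 1, 3. Place at column 3.
Row 6: attacked by (1,6)→{1,6,11}; (2,2)→{2,6}; (3,11)→{8,11}; (4,8)→{6,8,10}; (5,3)→{2,3,4}; (10,9)→{5,9}. Safe: 7. Place at column 7.
Row 7: attacked by (1,6)→{6}; (2,2)→{2,7}; (3,11)→{7,11}; (4,8)→{5,8,11}; (5,3)→{1,3,5}; (6,7)→{6,7,8}; (10,9)→{6,9}. Safe: 4, 10. Place at column 4.
Row 8: attacked by (1,6)→{6}; (2,2)→{2,8}; (3,11)→{6,11}; (4,8)→{4,8}; (5,3)→{3,6}; (6,7)→{5,7,9}; (7,4)→{3,4,5}; (10,9)→{7,9,11}. Safe: 1, 10. Place at column 10.
Row 9: attacked by (1,6)→{6}; (2,2)→{2,9}; (3,11)→{5,11}; (4,8)→{3,8}; (5,3)→{3,7}; (6,7)→{4,7,10}; (7,4)→{2,4,6}; (8,10)→{9,10,11}; (10,9)→{8,9,10}. Safe: 1. Place at column 1.
Row 11: attacked by (1,6)→{6}; (2,2)→{2,11}; (3,11)→{3,11}; (4,8)→{1,8}; (5,3)→{3,9}; (6,7)→{2,7}; (7,4)→{4,8}; (8,10)→{7,10}; (9,1)→{1,3}; (10,9)→{8,9,10}. Safe: 5. Place at column 5.
Columns [6, 2, 11, 8, 3, 7, 4, 10, 1, 9, 5], r−c [-5, 0, -8, -4, 2, -1, 3, -2, 8, 1, 6], r+c [7, 4, 14, 12, 8, 13, 11, 18, 10, 19, 16] are all distinct, so no two queens attack.

(1,6) (2,2) (3,11) (4,8) (5,3) (6,7) (7,4) (8,10) (9,1) (10,9) (11,5)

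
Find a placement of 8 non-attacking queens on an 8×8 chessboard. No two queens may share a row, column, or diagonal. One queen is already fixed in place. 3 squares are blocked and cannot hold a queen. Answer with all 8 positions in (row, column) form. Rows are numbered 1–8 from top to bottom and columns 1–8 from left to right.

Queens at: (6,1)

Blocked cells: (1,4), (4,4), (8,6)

Row 1: attacked by (6,1)→{1,6}. Blocked: 4. Safe: 2, 3, 5, 7, 8. Place at column 7.
Row 2: attacked by (1,7)→{6,7,8}; (6,1)→{1,5}. Safe: 2, 3, 4. Place at column 4.
Row 3: attacked by (1,7)→{5,7}; (2,4)→{3,4,5}; (6,1)→{1,4}. Safe: 2, 6, 8. Place at column 2.
Row 4: attacked by (1,7)→{4,7}; (2,4)→{2,4,6}; (3,2)→{1,2,3}; (6,1)→{1,3}. Blocked: 4. Safe: 5, 8. Place at column 8.
Row 5: attacked by (1,7)→{3,7}; (2,4)→{1,4,7}; (3,2)→{2,4}; (4,8)→{7,8}; (6,1)→{1,2}. Safe: 5, 6. Place at column 6.
Row 7: attacked by (1,7)→{1,7}; (2,4)→{4}; (3,2)→{2,6}; (4,8)→{5,8}; (5,6)→{4,6,8}; (6,1)→{1,2}. Safe: 3. Place at column 3.
Row 8: attacked by (1,7)→{7}; (2,4)→{4}; (3,2)→{2,7}; (4,8)→{4,8}; (5,6)→{3,6}; (6,1)→{1,3}; (7,3)→{2,3,4}. Blocked: 6. Safe: 5. Place at column 5.
Columns [7, 4, 2, 8, 6, 1, 3, 5], r−c [-6, -2, 1, -4, -1, 5, 4, 3], r+c [8, 6, 5, 12, 11, 7, 10, 13] are all distinct, so no two queens attack.

(1,7) (2,4) (3,2) (4,8) (5,6) (6,1) (7,3) (8,5)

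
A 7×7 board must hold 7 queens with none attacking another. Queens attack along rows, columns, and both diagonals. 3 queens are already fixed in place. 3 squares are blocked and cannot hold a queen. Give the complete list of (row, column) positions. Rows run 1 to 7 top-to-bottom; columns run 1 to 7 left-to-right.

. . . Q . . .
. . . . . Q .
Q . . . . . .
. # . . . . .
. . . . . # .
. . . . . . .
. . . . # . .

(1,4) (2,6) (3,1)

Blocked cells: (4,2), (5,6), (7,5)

(1,4) (2,6) (3,1) (4,3) (5,5) (6,7) (7,2)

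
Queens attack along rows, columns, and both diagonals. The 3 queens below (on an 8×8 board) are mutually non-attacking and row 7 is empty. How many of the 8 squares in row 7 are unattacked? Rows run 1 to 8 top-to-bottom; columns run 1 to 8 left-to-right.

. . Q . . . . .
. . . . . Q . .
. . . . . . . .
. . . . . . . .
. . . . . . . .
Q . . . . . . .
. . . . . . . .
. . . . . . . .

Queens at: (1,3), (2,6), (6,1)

4

(1,3) attacks row 7 at column 3.
(2,6) attacks row 7 at column 6 and diagonals 1.
(6,1) attacks row 7 at column 1 and diagonals 2.
Attacked columns: {1, 2, 3, 6}. Safe: {4, 5, 7, 8}.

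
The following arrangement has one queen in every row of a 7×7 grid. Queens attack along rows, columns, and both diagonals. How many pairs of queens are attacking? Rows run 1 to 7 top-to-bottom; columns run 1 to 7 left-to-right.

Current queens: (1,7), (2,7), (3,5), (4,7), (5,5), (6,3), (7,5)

Same column: (1,7)–(2,7) (column 7); (1,7)–(4,7) (column 7); (2,7)–(4,7) (column 7); (3,5)–(5,5) (column 5); (3,5)–(7,5) (column 5); (5,5)–(7,5) (column 5).
Same diagonal: (1,7)–(3,5) (|1−3| = |7−5| = 2); (2,7)–(6,3) (|2−6| = |7−3| = 4).
Total attacking pairs: 8.

8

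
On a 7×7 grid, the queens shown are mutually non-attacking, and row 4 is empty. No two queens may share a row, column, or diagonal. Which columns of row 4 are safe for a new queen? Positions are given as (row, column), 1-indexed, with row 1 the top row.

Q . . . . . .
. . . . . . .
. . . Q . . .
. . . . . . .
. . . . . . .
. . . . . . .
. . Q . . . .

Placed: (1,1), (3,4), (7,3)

columns 2, 7

(1,1) attacks row 4 at column 1 and diagonals 4.
(3,4) attacks row 4 at column 4 and diagonals 3, 5.
(7,3) attacks row 4 at column 3 and diagonals 6.
Attacked columns: {1, 3, 4, 5, 6}. Safe: {2, 7}.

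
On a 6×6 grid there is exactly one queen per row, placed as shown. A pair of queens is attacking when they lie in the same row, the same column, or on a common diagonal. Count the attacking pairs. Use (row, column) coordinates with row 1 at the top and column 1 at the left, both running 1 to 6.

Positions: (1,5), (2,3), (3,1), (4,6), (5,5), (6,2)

Same column: (1,5)–(5,5) (column 5).
Same diagonal: (4,6)–(5,5) (|4−5| = |6−5| = 1).
Total attacking pairs: 2.

2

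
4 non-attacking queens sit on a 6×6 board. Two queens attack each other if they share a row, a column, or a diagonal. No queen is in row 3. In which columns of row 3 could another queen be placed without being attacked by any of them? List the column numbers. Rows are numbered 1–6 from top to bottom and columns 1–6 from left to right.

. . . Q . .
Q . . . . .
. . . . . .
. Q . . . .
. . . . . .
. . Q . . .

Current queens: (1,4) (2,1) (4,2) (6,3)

columns 5

(1,4) attacks row 3 at column 4 and diagonals 2, 6.
(2,1) attacks row 3 at column 1 and diagonals 2.
(4,2) attacks row 3 at column 2 and diagonals 1, 3.
(6,3) attacks row 3 at column 3 and diagonals 6.
Attacked columns: {1, 2, 3, 4, 6}. Safe: {5}.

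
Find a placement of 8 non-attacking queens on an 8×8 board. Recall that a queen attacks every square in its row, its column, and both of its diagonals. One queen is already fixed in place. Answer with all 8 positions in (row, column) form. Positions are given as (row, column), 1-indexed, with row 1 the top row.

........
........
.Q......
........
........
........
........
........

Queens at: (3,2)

Row 1: attacked by (3,2)→{2,4}. Safe: 1, 3, 5, 6, 7, 8. Place at column 3.
Row 2: attacked by (1,3)→{2,3,4}; (3,2)→{1,2,3}. Safe: 5, 6, 7, 8. Place at column 7.
Row 4: attacked by (1,3)→{3,6}; (2,7)→{5,7}; (3,2)→{1,2,3}. Safe: 4, 8. Place at column 8.
Row 5: attacked by (1,3)→{3,7}; (2,7)→{4,7}; (3,2)→{2,4}; (4,8)→{7,8}. Safe: 1, 5, 6. Place at column 6.
Row 6: attacked by (1,3)→{3,8}; (2,7)→{3,7}; (3,2)→{2,5}; (4,8)→{6,8}; (5,6)→{5,6,7}. Safe: 1, 4. Place at column 4.
Row 7: attacked by (1,3)→{3}; (2,7)→{2,7}; (3,2)→{2,6}; (4,8)→{5,8}; (5,6)→{4,6,8}; (6,4)→{3,4,5}. Safe: 1. Place at column 1.
Row 8: attacked by (1,3)→{3}; (2,7)→{1,7}; (3,2)→{2,7}; (4,8)→{4,8}; (5,6)→{3,6}; (6,4)→{2,4,6}; (7,1)→{1,2}. Safe: 5. Place at column 5.
Columns [3, 7, 2, 8, 6, 4, 1, 5], r−c [-2, -5, 1, -4, -1, 2, 6, 3], r+c [4, 9, 5, 12, 11, 10, 8, 13] are all distinct, so no two queens attack.

(1,3) (2,7) (3,2) (4,8) (5,6) (6,4) (7,1) (8,5)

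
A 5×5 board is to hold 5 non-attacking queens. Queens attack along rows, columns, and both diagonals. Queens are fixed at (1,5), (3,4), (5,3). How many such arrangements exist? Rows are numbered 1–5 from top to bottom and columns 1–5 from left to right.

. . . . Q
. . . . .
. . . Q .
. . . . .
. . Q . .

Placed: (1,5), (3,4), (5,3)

Branch on row 2: col 1 → 0; col 2 → 1.
Sum: 0 + 1 = 1.

1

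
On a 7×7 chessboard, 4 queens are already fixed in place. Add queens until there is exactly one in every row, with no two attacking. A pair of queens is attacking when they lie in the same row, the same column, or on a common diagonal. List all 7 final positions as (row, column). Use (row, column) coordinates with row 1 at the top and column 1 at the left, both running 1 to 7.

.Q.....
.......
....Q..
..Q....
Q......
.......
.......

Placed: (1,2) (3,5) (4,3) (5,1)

Row 2: attacked by (1,2)→{1,2,3}; (3,5)→{4,5,6}; (4,3)→{1,3,5}; (5,1)→{1,4}. Safe: 7. Place at column 7.
Row 6: attacked by (1,2)→{2,7}; (2,7)→{3,7}; (3,5)→{2,5}; (4,3)→{1,3,5}; (5,1)→{1,2}. Safe: 4, 6. Place at column 6.
Row 7: attacked by (1,2)→{2}; (2,7)→{2,7}; (3,5)→{1,5}; (4,3)→{3,6}; (5,1)→{1,3}; (6,6)→{5,6,7}. Safe: 4. Place at column 4.
Columns [2, 7, 5, 3, 1, 6, 4], r−c [-1, -5, -2, 1, 4, 0, 3], r+c [3, 9, 8, 7, 6, 12, 11] are all distinct, so no two queens attack.

(1,2) (2,7) (3,5) (4,3) (5,1) (6,6) (7,4)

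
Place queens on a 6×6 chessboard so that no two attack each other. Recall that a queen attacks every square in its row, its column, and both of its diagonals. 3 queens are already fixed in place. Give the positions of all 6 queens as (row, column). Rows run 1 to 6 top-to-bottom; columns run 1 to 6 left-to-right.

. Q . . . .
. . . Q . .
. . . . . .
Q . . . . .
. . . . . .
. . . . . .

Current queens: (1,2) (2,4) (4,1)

Row 3: attacked by (1,2)→{2,4}; (2,4)→{3,4,5}; (4,1)→{1,2}. Safe: 6. Place at column 6.
Row 5: attacked by (1,2)→{2,6}; (2,4)→{1,4}; (3,6)→{4,6}; (4,1)→{1,2}. Safe: 3, 5. Place at column 3.
Row 6: attacked by (1,2)→{2}; (2,4)→{4}; (3,6)→{3,6}; (4,1)→{1,3}; (5,3)→{2,3,4}. Safe: 5. Place at column 5.
Columns [2, 4, 6, 1, 3, 5], r−c [-1, -2, -3, 3, 2, 1], r+c [3, 6, 9, 5, 8, 11] are all distinct, so no two queens attack.

(1,2) (2,4) (3,6) (4,1) (5,3) (6,5)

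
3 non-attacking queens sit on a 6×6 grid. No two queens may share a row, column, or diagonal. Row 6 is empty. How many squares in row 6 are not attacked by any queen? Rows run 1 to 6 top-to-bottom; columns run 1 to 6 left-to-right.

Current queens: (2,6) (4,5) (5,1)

1

(2,6) attacks row 6 at column 6 and diagonals 2.
(4,5) attacks row 6 at column 5 and diagonals 3.
(5,1) attacks row 6 at column 1 and diagonals 2.
Attacked columns: {1, 2, 3, 5, 6}. Safe: {4}.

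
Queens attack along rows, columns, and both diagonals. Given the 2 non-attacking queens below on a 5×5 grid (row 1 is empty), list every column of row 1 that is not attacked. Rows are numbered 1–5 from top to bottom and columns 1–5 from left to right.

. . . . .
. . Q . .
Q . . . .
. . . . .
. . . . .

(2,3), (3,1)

(2,3) attacks row 1 at column 3 and diagonals 2, 4.
(3,1) attacks row 1 at column 1 and diagonals 3.
Attacked columns: {1, 2, 3, 4}. Safe: {5}.

columns 5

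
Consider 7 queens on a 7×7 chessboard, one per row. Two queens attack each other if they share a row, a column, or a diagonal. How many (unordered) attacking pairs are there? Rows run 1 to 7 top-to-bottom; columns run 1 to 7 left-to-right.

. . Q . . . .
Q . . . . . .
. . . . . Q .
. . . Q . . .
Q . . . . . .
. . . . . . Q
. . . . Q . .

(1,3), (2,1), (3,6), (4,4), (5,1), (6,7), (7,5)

1

Same column: (2,1)–(5,1) (column 1).
Total attacking pairs: 1.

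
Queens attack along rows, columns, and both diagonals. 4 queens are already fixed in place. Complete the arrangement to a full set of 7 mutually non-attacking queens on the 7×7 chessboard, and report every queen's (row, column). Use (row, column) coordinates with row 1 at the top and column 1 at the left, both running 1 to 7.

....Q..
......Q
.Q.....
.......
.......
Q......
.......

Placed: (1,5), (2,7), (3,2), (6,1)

(1,5) (2,7) (3,2) (4,6) (5,3) (6,1) (7,4)

Row 4: attacked by (1,5)→{2,5}; (2,7)→{5,7}; (3,2)→{1,2,3}; (6,1)→{1,3}. Safe: 4, 6. Place at column 6.
Row 5: attacked by (1,5)→{1,5}; (2,7)→{4,7}; (3,2)→{2,4}; (4,6)→{5,6,7}; (6,1)→{1,2}. Safe: 3. Place at column 3.
Row 7: attacked by (1,5)→{5}; (2,7)→{2,7}; (3,2)→{2,6}; (4,6)→{3,6}; (5,3)→{1,3,5}; (6,1)→{1,2}. Safe: 4. Place at column 4.
Columns [5, 7, 2, 6, 3, 1, 4], r−c [-4, -5, 1, -2, 2, 5, 3], r+c [6, 9, 5, 10, 8, 7, 11] are all distinct, so no two queens attack.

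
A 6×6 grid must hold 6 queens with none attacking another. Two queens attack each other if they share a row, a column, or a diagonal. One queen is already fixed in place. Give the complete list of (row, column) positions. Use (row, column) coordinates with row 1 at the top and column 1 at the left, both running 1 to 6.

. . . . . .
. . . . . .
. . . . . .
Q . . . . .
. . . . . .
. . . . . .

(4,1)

(1,2) (2,4) (3,6) (4,1) (5,3) (6,5)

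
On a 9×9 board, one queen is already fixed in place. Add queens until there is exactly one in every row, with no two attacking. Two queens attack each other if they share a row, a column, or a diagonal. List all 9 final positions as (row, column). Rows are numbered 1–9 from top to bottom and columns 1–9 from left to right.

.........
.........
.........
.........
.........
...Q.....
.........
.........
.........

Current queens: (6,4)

(1,3) (2,5) (3,2) (4,8) (5,1) (6,4) (7,7) (8,9) (9,6)

Row 1: attacked by (6,4)→{4,9}. Safe: 1, 2, 3, 5, 6, 7, 8. Place at column 3.
Row 2: attacked by (1,3)→{2,3,4}; (6,4)→{4,8}. Safe: 1, 5, 6, 7, 9. Place at column 5.
Row 3: attacked by (1,3)→{1,3,5}; (2,5)→{4,5,6}; (6,4)→{1,4,7}. Safe: 2, 8, 9. Place at column 2.
Row 4: attacked by (1,3)→{3,6}; (2,5)→{3,5,7}; (3,2)→{1,2,3}; (6,4)→{2,4,6}. Safe: 8, 9. Place at column 8.
Row 5: attacked by (1,3)→{3,7}; (2,5)→{2,5,8}; (3,2)→{2,4}; (4,8)→{7,8,9}; (6,4)→{3,4,5}. Safe: 1, 6. Place at column 1.
Row 7: attacked by (1,3)→{3,9}; (2,5)→{5}; (3,2)→{2,6}; (4,8)→{5,8}; (5,1)→{1,3}; (6,4)→{3,4,5}. Safe: 7. Place at column 7.
Row 8: attacked by (1,3)→{3}; (2,5)→{5}; (3,2)→{2,7}; (4,8)→{4,8}; (5,1)→{1,4}; (6,4)→{2,4,6}; (7,7)→{6,7,8}. Safe: 9. Place at column 9.
Row 9: attacked by (1,3)→{3}; (2,5)→{5}; (3,2)→{2,8}; (4,8)→{3,8}; (5,1)→{1,5}; (6,4)→{1,4,7}; (7,7)→{5,7,9}; (8,9)→{8,9}. Safe: 6. Place at column 6.
Columns [3, 5, 2, 8, 1, 4, 7, 9, 6], r−c [-2, -3, 1, -4, 4, 2, 0, -1, 3], r+c [4, 7, 5, 12, 6, 10, 14, 17, 15] are all distinct, so no two queens attack.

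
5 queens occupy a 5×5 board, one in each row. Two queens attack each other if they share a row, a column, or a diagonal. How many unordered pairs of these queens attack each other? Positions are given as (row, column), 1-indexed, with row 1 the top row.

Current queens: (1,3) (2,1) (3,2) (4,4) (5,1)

2

Same column: (2,1)–(5,1) (column 1).
Same diagonal: (2,1)–(3,2) (|2−3| = |1−2| = 1).
Total attacking pairs: 2.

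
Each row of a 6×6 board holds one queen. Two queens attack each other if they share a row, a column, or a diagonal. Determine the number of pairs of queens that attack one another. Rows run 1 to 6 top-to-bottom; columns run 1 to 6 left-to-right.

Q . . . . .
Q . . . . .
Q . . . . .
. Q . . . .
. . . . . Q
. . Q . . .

4

Same column: (1,1)–(2,1) (column 1); (1,1)–(3,1) (column 1); (2,1)–(3,1) (column 1).
Same diagonal: (3,1)–(4,2) (|3−4| = |1−2| = 1).
Total attacking pairs: 4.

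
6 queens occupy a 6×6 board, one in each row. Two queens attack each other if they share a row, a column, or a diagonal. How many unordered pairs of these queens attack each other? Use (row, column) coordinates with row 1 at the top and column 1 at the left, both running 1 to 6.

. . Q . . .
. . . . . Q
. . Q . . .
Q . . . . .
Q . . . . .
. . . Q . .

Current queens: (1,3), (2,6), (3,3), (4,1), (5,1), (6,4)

3

Same column: (1,3)–(3,3) (column 3); (4,1)–(5,1) (column 1).
Same diagonal: (3,3)–(5,1) (|3−5| = |3−1| = 2).
Total attacking pairs: 3.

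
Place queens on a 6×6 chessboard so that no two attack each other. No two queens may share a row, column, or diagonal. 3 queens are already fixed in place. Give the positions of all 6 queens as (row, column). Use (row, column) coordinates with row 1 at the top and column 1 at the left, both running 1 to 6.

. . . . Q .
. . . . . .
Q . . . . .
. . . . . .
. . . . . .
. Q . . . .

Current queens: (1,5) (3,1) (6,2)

(1,5) (2,3) (3,1) (4,6) (5,4) (6,2)

Row 2: attacked by (1,5)→{4,5,6}; (3,1)→{1,2}; (6,2)→{2,6}. Safe: 3. Place at column 3.
Row 4: attacked by (1,5)→{2,5}; (2,3)→{1,3,5}; (3,1)→{1,2}; (6,2)→{2,4}. Safe: 6. Place at column 6.
Row 5: attacked by (1,5)→{1,5}; (2,3)→{3,6}; (3,1)→{1,3}; (4,6)→{5,6}; (6,2)→{1,2,3}. Safe: 4. Place at column 4.
Columns [5, 3, 1, 6, 4, 2], r−c [-4, -1, 2, -2, 1, 4], r+c [6, 5, 4, 10, 9, 8] are all distinct, so no two queens attack.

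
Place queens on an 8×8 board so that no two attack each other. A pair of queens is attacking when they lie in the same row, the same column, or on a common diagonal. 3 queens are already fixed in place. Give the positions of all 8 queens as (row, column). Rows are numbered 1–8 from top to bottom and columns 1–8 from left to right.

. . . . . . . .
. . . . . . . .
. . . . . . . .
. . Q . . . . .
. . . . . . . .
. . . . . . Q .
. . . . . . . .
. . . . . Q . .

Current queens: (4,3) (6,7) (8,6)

(1,4) (2,8) (3,5) (4,3) (5,1) (6,7) (7,2) (8,6)

Row 1: attacked by (4,3)→{3,6}; (6,7)→{2,7}; (8,6)→{6}. Safe: 1, 4, 5, 8. Place at column 4.
Row 2: attacked by (1,4)→{3,4,5}; (4,3)→{1,3,5}; (6,7)→{3,7}; (8,6)→{6}. Safe: 2, 8. Place at column 8.
Row 3: attacked by (1,4)→{2,4,6}; (2,8)→{7,8}; (4,3)→{2,3,4}; (6,7)→{4,7}; (8,6)→{1,6}. Safe: 5. Place at column 5.
Row 5: attacked by (1,4)→{4,8}; (2,8)→{5,8}; (3,5)→{3,5,7}; (4,3)→{2,3,4}; (6,7)→{6,7,8}; (8,6)→{3,6}. Safe: 1. Place at column 1.
Row 7: attacked by (1,4)→{4}; (2,8)→{3,8}; (3,5)→{1,5}; (4,3)→{3,6}; (5,1)→{1,3}; (6,7)→{6,7,8}; (8,6)→{5,6,7}. Safe: 2. Place at column 2.
Columns [4, 8, 5, 3, 1, 7, 2, 6], r−c [-3, -6, -2, 1, 4, -1, 5, 2], r+c [5, 10, 8, 7, 6, 13, 9, 14] are all distinct, so no two queens attack.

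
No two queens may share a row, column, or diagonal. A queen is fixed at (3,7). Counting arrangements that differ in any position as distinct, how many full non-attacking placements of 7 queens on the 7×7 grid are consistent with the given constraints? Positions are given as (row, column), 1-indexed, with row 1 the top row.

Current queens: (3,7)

Branch on row 1: col 1 → 1; col 2 → 1; col 3 → 1; col 4 → 1; col 6 → 2.
Sum: 1 + 1 + 1 + 1 + 2 = 6.

6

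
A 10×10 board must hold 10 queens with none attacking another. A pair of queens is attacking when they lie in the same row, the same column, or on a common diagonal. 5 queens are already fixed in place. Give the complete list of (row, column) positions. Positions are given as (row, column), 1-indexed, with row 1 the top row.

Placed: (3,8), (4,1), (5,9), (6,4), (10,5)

Row 1: attacked by (3,8)→{6,8,10}; (4,1)→{1,4}; (5,9)→{5,9}; (6,4)→{4,9}; (10,5)→{5}. Safe: 2, 3, 7. Place at column 7.
Row 2: attacked by (1,7)→{6,7,8}; (3,8)→{7,8,9}; (4,1)→{1,3}; (5,9)→{6,9}; (6,4)→{4,8}; (10,5)→{5}. Safe: 2, 10. Place at column 2.
Row 7: attacked by (1,7)→{1,7}; (2,2)→{2,7}; (3,8)→{4,8}; (4,1)→{1,4}; (5,9)→{7,9}; (6,4)→{3,4,5}; (10,5)→{2,5,8}. Safe: 6, 10. Place at column 6.
Row 8: attacked by (1,7)→{7}; (2,2)→{2,8}; (3,8)→{3,8}; (4,1)→{1,5}; (5,9)→{6,9}; (6,4)→{2,4,6}; (7,6)→{5,6,7}; (10,5)→{3,5,7}. Safe: 10. Place at column 10.
Row 9: attacked by (1,7)→{7}; (2,2)→{2,9}; (3,8)→{2,8}; (4,1)→{1,6}; (5,9)→{5,9}; (6,4)→{1,4,7}; (7,6)→{4,6,8}; (8,10)→{9,10}; (10,5)→{4,5,6}. Safe: 3. Place at column 3.
Columns [7, 2, 8, 1, 9, 4, 6, 10, 3, 5], r−c [-6, 0, -5, 3, -4, 2, 1, -2, 6, 5], r+c [8, 4, 11, 5, 14, 10, 13, 18, 12, 15] are all distinct, so no two queens attack.

(1,7) (2,2) (3,8) (4,1) (5,9) (6,4) (7,6) (8,10) (9,3) (10,5)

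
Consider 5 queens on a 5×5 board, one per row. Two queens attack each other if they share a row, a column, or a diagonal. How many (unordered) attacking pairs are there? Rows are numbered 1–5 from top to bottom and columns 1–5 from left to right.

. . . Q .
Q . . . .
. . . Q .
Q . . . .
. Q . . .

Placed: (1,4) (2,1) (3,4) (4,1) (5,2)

Same column: (1,4)–(3,4) (column 4); (2,1)–(4,1) (column 1).
Same diagonal: (1,4)–(4,1) (|1−4| = |4−1| = 3); (3,4)–(5,2) (|3−5| = |4−2| = 2); (4,1)–(5,2) (|4−5| = |1−2| = 1).
Total attacking pairs: 5.

5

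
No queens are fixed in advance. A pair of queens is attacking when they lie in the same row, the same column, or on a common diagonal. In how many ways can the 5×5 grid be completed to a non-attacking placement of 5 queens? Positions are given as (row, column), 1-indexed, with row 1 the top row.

10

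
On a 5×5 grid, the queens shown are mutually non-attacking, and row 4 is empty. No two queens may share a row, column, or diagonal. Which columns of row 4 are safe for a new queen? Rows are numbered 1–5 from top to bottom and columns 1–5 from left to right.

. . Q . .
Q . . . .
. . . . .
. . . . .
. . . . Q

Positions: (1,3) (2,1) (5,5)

(1,3) attacks row 4 at column 3.
(2,1) attacks row 4 at column 1 and diagonals 3.
(5,5) attacks row 4 at column 5 and diagonals 4.
Attacked columns: {1, 3, 4, 5}. Safe: {2}.

columns 2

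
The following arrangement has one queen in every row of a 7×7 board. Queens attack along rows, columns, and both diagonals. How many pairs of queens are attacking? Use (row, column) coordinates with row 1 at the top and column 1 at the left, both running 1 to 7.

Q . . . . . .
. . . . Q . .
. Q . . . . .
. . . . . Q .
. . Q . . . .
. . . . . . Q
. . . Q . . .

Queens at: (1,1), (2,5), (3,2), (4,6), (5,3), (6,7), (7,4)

All columns are distinct and no two queens satisfy |Δrow| = |Δcol|, so no pair attacks.

0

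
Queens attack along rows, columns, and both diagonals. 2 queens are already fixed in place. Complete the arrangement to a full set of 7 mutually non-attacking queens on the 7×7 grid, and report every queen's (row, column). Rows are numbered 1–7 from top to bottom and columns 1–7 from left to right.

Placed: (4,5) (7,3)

Row 1: attacked by (4,5)→{2,5}; (7,3)→{3}. Safe: 1, 4, 6, 7. Place at column 7.
Row 2: attacked by (1,7)→{6,7}; (4,5)→{3,5,7}; (7,3)→{3}. Safe: 1, 2, 4. Place at column 4.
Row 3: attacked by (1,7)→{5,7}; (2,4)→{3,4,5}; (4,5)→{4,5,6}; (7,3)→{3,7}. Safe: 1, 2. Place at column 1.
Row 5: attacked by (1,7)→{3,7}; (2,4)→{1,4,7}; (3,1)→{1,3}; (4,5)→{4,5,6}; (7,3)→{1,3,5}. Safe: 2. Place at column 2.
Row 6: attacked by (1,7)→{2,7}; (2,4)→{4}; (3,1)→{1,4}; (4,5)→{3,5,7}; (5,2)→{1,2,3}; (7,3)→{2,3,4}. Safe: 6. Place at column 6.
Columns [7, 4, 1, 5, 2, 6, 3], r−c [-6, -2, 2, -1, 3, 0, 4], r+c [8, 6, 4, 9, 7, 12, 10] are all distinct, so no two queens attack.

(1,7) (2,4) (3,1) (4,5) (5,2) (6,6) (7,3)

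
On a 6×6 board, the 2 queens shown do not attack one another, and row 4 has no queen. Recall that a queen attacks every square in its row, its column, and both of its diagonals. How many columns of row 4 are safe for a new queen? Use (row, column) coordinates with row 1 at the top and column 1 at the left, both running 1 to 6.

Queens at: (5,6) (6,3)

(5,6) attacks row 4 at column 6 and diagonals 5.
(6,3) attacks row 4 at column 3 and diagonals 1, 5.
Attacked columns: {1, 3, 5, 6}. Safe: {2, 4}.

2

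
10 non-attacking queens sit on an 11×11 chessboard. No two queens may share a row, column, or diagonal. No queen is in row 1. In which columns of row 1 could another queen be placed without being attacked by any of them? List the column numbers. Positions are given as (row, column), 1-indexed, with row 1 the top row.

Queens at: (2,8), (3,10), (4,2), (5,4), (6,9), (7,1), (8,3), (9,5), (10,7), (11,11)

(2,8) attacks row 1 at column 8 and diagonals 7, 9.
(3,10) attacks row 1 at column 10 and diagonals 8.
(4,2) attacks row 1 at column 2 and diagonals 5.
(5,4) attacks row 1 at column 4 and diagonals 8.
(6,9) attacks row 1 at column 9 and diagonals 4.
(7,1) attacks row 1 at column 1 and diagonals 7.
(8,3) attacks row 1 at column 3 and diagonals 10.
(9,5) attacks row 1 at column 5.
(10,7) attacks row 1 at column 7.
(11,11) attacks row 1 at column 11 and diagonals 1.
Attacked columns: {1, 2, 3, 4, 5, 7, 8, 9, 10, 11}. Safe: {6}.

columns 6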